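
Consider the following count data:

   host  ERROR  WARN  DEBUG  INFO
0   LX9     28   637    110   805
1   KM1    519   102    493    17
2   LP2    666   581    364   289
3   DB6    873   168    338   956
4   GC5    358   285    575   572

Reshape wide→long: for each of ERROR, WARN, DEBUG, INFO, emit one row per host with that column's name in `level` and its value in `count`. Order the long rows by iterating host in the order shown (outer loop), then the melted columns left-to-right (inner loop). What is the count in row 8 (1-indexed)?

20 rows total (5 × 4). Row 8: index ⌊(8-1)/4⌋ = 1 into host → KM1; (8-1) mod 4 = 3 into the melted columns → INFO.
So row 8 is (KM1, INFO, 17); count = 17.

17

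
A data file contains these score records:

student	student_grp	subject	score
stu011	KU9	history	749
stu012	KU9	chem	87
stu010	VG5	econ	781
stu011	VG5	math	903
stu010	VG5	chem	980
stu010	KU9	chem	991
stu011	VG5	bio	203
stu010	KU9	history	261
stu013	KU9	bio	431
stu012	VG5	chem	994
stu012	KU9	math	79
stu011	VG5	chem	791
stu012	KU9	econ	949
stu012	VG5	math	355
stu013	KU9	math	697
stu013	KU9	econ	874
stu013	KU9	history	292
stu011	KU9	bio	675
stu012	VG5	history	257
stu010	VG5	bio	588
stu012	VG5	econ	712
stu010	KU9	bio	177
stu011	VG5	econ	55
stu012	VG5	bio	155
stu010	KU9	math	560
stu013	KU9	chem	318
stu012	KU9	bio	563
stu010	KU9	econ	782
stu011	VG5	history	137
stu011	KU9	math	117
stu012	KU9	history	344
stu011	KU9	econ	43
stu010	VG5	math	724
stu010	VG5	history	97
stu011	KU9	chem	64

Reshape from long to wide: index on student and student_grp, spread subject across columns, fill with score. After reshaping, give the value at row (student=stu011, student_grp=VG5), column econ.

55

Wide layout: rows indexed by student and student_grp, columns are the 5 distinct subject values (history, chem, econ, math, bio).
Cell (student=stu011, student_grp=VG5, subject=econ) draws from the long row where student=stu011, student_grp=VG5 and subject=econ, which has score=55.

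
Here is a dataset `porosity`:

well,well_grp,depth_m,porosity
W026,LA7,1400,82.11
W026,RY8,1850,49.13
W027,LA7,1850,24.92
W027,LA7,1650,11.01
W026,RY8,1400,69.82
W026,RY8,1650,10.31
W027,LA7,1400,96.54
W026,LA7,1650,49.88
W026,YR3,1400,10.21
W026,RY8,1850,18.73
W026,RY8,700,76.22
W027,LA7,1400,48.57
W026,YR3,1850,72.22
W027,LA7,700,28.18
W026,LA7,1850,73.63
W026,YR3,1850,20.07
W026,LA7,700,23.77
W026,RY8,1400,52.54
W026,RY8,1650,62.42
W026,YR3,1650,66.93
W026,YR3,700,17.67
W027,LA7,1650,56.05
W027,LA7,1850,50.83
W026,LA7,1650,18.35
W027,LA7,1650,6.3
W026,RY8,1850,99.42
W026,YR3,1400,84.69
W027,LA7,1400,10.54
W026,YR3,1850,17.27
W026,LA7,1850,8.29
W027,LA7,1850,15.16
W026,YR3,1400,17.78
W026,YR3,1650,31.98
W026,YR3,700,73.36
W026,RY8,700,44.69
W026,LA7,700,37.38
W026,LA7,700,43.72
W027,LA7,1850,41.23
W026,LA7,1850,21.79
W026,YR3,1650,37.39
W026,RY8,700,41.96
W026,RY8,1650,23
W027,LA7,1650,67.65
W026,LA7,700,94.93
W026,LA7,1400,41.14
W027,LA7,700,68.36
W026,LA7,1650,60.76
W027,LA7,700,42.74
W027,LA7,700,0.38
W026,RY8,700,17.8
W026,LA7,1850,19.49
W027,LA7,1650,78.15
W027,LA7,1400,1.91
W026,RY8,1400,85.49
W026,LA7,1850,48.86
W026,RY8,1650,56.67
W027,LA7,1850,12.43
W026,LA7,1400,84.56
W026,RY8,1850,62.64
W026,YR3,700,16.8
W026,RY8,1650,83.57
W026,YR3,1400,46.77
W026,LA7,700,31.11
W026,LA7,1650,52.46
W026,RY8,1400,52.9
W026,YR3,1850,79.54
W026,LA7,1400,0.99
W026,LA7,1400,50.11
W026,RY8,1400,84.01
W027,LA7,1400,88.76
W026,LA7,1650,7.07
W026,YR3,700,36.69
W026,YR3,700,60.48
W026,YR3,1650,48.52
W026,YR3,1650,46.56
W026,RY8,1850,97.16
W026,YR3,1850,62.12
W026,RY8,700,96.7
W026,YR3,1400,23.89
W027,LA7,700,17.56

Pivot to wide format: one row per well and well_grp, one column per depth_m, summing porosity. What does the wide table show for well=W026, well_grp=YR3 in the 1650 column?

231.38

Rows with well=W026, well_grp=YR3 and depth_m=1650: porosity values are 66.93, 31.98, 37.39, 48.52, 46.56.
66.93 + 31.98 + 37.39 + 48.52 + 46.56 = 231.38.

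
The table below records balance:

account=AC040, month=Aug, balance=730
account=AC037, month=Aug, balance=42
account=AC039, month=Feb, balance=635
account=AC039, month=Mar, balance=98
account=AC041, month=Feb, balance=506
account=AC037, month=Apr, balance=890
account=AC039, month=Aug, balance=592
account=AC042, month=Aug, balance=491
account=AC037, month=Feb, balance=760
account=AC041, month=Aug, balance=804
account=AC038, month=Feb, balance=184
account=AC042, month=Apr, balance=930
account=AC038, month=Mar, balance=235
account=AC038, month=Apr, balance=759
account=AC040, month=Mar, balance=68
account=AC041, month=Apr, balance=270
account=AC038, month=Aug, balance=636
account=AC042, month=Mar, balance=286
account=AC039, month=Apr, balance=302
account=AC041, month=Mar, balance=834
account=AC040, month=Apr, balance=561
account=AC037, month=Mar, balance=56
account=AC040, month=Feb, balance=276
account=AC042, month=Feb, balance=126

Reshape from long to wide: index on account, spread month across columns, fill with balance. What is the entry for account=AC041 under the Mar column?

834

Wide layout: rows indexed by account, columns are the 4 distinct month values (Aug, Feb, Mar, Apr).
Cell (account=AC041, month=Mar) draws from the long row where account=AC041 and month=Mar, which has balance=834.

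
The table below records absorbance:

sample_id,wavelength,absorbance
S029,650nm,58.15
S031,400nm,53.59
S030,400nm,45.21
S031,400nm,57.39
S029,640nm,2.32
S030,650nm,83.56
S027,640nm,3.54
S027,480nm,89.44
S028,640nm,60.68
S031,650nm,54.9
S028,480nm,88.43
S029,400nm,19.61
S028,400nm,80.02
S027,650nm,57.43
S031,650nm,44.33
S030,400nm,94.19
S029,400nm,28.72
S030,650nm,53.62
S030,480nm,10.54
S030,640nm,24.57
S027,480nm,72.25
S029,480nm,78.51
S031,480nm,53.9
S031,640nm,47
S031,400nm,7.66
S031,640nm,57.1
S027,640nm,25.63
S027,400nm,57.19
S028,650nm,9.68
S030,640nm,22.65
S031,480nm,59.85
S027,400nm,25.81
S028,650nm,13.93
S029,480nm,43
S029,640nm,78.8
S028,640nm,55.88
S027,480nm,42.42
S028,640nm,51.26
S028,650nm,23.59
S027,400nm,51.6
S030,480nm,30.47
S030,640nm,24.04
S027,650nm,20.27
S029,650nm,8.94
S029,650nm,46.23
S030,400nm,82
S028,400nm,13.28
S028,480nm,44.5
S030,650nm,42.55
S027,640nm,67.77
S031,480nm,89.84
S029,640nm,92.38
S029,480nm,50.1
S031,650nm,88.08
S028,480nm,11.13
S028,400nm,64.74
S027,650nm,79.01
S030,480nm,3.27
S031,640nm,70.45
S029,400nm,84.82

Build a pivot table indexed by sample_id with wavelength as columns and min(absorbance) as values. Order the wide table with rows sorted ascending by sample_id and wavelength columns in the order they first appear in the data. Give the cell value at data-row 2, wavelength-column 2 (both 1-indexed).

With rows sorted ascending by sample_id, row 2 is sample_id=S028. wavelength columns in first-appearance order: 650nm, 400nm, 640nm, 480nm; column 2 is 400nm.
Long rows with sample_id=S028, wavelength=400nm: min(80.02, 13.28, 64.74) = 13.28.

13.28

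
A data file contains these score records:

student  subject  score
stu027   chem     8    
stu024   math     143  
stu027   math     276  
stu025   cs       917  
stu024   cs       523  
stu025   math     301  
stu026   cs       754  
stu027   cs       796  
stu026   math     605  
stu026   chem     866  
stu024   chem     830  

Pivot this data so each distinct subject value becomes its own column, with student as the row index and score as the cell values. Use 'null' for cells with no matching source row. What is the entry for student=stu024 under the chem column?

The long row with student=stu024, subject=chem has score=830.

830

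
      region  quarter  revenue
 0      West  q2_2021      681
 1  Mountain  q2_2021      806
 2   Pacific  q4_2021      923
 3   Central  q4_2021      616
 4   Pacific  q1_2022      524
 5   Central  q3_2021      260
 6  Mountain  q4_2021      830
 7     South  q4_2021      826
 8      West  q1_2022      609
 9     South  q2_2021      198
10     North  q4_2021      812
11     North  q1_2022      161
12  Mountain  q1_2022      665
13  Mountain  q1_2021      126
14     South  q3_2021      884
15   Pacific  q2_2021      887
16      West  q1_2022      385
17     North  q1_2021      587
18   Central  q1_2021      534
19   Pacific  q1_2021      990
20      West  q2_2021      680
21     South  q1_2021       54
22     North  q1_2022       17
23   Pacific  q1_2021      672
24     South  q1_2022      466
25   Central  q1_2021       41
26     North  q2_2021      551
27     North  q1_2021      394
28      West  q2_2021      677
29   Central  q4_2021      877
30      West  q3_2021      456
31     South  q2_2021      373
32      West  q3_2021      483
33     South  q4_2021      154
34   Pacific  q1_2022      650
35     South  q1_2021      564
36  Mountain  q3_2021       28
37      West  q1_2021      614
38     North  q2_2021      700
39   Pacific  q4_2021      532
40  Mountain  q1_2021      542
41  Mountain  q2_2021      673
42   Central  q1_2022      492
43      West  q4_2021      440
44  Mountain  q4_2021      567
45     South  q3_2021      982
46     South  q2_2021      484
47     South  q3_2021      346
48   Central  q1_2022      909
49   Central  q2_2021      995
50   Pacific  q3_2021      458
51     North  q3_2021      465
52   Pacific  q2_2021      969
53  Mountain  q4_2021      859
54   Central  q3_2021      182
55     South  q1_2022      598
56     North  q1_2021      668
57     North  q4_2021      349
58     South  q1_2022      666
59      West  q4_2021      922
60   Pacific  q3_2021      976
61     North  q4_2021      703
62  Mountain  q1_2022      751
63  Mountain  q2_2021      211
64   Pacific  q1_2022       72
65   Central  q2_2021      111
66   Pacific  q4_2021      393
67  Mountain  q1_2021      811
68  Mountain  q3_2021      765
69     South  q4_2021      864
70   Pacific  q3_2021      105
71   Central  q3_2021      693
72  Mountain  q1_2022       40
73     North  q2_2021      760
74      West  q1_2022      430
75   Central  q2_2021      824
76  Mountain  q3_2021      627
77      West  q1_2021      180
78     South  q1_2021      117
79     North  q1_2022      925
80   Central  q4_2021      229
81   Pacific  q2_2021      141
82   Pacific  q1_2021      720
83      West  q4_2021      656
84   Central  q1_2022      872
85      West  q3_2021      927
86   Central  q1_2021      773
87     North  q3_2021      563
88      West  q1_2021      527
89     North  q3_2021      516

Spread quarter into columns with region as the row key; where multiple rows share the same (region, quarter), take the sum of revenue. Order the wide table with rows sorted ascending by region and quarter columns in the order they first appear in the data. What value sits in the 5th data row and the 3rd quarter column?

With rows sorted ascending by region, row 5 is region=South. quarter columns in first-appearance order: q2_2021, q4_2021, q1_2022, q3_2021, q1_2021; column 3 is q1_2022.
Long rows with region=South, quarter=q1_2022: 466 + 598 + 666 = 1730.

1730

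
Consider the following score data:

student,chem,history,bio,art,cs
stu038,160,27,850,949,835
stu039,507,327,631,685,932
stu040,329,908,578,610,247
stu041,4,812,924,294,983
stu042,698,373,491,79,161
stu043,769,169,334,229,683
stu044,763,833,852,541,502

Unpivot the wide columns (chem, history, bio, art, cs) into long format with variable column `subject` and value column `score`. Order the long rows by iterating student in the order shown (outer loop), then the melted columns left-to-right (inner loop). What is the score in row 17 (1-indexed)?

812

35 rows total (7 × 5). Row 17: index ⌊(17-1)/5⌋ = 3 into student → stu041; (17-1) mod 5 = 1 into the melted columns → history.
So row 17 is (stu041, history, 812); score = 812.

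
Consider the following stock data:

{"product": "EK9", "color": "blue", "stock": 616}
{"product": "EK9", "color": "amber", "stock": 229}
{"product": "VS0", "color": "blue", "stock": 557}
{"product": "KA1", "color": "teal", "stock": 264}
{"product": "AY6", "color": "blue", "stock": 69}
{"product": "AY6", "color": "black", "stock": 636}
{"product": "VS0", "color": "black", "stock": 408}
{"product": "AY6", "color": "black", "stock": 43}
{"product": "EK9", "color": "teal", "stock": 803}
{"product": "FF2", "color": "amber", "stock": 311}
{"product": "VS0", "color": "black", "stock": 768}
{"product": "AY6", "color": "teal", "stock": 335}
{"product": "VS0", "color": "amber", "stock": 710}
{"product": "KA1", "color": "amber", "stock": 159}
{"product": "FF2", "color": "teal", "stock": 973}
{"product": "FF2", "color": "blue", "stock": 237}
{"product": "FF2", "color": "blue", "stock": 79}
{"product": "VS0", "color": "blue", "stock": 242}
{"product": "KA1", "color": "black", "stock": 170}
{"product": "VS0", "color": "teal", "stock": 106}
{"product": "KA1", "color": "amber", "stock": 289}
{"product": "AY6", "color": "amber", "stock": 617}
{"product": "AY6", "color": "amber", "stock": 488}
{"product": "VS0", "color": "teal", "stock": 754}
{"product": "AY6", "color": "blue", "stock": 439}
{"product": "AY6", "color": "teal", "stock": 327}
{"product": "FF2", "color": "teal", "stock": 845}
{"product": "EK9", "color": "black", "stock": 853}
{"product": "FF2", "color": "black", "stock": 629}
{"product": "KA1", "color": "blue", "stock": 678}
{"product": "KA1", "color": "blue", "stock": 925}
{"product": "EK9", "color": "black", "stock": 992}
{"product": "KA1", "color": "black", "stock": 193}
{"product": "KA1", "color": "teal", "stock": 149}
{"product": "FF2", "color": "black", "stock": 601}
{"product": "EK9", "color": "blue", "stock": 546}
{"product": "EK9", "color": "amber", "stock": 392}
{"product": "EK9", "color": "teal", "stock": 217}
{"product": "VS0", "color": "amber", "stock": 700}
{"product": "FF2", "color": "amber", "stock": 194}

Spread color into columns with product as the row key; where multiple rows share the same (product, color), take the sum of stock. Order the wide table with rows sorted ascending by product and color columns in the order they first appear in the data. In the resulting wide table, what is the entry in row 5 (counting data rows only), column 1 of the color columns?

799

With rows sorted ascending by product, row 5 is product=VS0. color columns in first-appearance order: blue, amber, teal, black; column 1 is blue.
Long rows with product=VS0, color=blue: 557 + 242 = 799.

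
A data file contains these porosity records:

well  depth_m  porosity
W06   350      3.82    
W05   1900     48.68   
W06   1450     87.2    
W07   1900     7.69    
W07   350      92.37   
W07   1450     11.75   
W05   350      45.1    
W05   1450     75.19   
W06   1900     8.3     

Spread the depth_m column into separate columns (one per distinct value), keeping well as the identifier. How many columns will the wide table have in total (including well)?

1 column for well plus 3 distinct depth_m values → 4 columns.

4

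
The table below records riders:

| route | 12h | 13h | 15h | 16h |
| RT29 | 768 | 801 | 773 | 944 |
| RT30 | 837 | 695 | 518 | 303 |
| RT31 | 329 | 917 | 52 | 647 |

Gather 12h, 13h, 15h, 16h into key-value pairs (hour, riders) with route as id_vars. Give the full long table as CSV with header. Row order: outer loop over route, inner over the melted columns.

route,hour,riders
RT29,12h,768
RT29,13h,801
RT29,15h,773
RT29,16h,944
RT30,12h,837
RT30,13h,695
RT30,15h,518
RT30,16h,303
RT31,12h,329
RT31,13h,917
RT31,15h,52
RT31,16h,647

Each (route, column) pair becomes one row: 3 × 4 = 12 rows.
For example, (RT29, 12h) → riders=768.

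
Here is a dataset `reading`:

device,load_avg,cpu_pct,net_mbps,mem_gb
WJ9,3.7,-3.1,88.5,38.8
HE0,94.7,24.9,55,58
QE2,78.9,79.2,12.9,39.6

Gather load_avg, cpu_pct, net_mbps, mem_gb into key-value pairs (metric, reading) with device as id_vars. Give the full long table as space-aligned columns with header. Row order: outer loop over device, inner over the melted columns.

Each (device, column) pair becomes one row: 3 × 4 = 12 rows.
For example, (WJ9, load_avg) → reading=3.7.

device  metric    reading
WJ9     load_avg  3.7    
WJ9     cpu_pct   -3.1   
WJ9     net_mbps  88.5   
WJ9     mem_gb    38.8   
HE0     load_avg  94.7   
HE0     cpu_pct   24.9   
HE0     net_mbps  55     
HE0     mem_gb    58     
QE2     load_avg  78.9   
QE2     cpu_pct   79.2   
QE2     net_mbps  12.9   
QE2     mem_gb    39.6   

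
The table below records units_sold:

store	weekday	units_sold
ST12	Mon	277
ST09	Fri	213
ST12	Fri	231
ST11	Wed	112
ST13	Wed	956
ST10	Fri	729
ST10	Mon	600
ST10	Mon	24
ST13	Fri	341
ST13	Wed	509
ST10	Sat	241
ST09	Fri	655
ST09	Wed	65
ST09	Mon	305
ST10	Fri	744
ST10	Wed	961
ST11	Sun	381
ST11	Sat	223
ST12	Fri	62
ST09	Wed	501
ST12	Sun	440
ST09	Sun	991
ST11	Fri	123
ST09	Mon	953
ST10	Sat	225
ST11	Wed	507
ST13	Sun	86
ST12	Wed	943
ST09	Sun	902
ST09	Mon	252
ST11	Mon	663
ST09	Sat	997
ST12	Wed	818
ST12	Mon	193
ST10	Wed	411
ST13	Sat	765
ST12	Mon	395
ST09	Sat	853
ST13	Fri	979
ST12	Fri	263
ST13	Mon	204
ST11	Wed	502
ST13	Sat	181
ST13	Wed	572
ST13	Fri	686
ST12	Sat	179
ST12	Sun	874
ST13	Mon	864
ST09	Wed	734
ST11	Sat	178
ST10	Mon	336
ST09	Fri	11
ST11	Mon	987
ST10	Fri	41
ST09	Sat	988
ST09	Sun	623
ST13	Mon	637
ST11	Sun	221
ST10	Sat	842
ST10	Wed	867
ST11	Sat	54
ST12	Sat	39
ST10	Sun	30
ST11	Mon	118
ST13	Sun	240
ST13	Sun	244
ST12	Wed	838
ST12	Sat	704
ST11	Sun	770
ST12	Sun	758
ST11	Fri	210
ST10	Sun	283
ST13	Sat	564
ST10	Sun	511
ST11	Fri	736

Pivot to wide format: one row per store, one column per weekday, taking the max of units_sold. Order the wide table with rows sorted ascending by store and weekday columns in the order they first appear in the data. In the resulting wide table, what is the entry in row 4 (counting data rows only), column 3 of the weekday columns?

With rows sorted ascending by store, row 4 is store=ST12. weekday columns in first-appearance order: Mon, Fri, Wed, Sat, Sun; column 3 is Wed.
Long rows with store=ST12, weekday=Wed: max(943, 818, 838) = 943.

943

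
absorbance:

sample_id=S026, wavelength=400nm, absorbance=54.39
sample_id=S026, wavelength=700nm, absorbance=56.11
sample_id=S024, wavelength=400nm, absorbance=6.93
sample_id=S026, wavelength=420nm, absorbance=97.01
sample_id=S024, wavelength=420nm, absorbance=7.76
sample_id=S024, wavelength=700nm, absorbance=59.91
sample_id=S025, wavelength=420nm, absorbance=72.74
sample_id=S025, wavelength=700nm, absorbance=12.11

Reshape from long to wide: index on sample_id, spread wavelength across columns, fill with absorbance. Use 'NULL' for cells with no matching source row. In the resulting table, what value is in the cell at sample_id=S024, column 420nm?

The long row with sample_id=S024, wavelength=420nm has absorbance=7.76.

7.76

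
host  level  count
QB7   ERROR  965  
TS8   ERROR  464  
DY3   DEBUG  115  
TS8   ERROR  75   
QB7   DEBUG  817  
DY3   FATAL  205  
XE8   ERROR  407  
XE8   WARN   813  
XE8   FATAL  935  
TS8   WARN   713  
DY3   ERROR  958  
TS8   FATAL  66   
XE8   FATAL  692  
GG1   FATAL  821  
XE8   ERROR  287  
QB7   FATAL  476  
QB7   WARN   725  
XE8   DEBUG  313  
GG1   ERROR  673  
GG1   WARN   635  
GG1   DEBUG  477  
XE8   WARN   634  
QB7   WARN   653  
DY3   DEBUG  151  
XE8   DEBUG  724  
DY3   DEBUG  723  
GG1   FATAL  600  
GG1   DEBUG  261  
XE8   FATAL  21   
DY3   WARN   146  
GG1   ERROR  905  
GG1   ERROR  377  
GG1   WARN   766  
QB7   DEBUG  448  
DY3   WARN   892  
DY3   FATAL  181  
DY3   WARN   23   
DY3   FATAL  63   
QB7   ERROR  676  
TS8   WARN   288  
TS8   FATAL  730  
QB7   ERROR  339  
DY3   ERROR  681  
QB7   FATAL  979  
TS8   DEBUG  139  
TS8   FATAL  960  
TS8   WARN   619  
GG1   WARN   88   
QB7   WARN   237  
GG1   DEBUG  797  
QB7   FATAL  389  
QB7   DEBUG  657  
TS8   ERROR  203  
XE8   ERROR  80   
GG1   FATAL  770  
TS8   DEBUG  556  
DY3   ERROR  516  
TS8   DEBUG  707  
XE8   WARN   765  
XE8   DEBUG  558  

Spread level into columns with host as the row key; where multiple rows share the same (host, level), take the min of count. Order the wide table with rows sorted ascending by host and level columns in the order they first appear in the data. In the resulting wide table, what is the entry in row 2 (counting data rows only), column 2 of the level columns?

261

With rows sorted ascending by host, row 2 is host=GG1. level columns in first-appearance order: ERROR, DEBUG, FATAL, WARN; column 2 is DEBUG.
Long rows with host=GG1, level=DEBUG: min(477, 261, 797) = 261.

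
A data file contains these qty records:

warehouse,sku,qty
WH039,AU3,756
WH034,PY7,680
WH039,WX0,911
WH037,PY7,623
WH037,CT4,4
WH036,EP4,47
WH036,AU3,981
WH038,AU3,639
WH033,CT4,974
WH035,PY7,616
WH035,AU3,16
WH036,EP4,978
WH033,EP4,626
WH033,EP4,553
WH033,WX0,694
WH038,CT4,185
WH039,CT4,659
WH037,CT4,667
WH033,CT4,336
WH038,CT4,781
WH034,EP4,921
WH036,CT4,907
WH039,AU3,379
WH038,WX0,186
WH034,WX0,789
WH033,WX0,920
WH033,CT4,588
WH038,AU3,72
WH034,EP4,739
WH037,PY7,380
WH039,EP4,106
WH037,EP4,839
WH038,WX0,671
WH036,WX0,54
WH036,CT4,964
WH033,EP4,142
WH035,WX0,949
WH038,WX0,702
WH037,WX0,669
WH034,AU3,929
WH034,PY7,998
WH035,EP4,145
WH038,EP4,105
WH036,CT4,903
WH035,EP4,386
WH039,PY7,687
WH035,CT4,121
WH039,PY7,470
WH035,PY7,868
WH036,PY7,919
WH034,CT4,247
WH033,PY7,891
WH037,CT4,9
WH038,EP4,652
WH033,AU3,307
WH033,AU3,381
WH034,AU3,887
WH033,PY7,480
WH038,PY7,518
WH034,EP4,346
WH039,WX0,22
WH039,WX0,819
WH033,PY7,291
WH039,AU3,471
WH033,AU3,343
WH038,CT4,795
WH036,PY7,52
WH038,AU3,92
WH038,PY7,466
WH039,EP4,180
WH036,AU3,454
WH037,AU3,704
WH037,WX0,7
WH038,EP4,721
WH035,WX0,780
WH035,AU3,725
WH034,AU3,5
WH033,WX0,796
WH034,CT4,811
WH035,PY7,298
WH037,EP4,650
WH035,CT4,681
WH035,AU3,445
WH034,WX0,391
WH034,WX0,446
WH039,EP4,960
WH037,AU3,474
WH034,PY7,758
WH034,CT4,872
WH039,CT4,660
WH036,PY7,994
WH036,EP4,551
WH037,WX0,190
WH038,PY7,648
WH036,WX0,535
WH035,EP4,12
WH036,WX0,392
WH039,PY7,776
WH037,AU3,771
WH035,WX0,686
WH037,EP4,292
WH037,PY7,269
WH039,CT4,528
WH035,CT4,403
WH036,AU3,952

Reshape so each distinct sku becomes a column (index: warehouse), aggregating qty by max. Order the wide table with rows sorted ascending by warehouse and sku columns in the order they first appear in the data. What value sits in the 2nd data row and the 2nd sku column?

With rows sorted ascending by warehouse, row 2 is warehouse=WH034. sku columns in first-appearance order: AU3, PY7, WX0, CT4, EP4; column 2 is PY7.
Long rows with warehouse=WH034, sku=PY7: max(680, 998, 758) = 998.

998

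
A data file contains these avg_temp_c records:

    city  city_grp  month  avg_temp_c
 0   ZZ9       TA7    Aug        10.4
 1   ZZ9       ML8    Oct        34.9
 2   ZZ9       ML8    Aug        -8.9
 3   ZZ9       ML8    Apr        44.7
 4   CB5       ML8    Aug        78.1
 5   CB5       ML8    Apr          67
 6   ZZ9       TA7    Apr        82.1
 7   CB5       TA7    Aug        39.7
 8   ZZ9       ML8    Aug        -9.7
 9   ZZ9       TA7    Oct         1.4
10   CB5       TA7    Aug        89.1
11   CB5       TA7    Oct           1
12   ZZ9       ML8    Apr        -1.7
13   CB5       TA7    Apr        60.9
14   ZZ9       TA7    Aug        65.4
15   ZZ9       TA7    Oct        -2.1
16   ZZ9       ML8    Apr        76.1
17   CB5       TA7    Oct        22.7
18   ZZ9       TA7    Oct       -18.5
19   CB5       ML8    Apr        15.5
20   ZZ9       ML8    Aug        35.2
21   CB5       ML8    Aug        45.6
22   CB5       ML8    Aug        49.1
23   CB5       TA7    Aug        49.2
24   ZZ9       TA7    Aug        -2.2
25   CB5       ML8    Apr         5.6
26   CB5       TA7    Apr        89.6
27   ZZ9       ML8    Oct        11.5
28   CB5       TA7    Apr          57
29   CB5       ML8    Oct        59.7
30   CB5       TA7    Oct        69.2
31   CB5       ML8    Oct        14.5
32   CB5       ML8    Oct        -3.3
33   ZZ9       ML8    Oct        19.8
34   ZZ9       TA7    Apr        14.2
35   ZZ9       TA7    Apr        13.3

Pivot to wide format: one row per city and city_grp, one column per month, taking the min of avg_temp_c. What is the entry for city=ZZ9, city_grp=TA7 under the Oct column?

Rows with city=ZZ9, city_grp=TA7 and month=Oct: avg_temp_c values are 1.4, -2.1, -18.5.
min(1.4, -2.1, -18.5) = -18.5.

-18.5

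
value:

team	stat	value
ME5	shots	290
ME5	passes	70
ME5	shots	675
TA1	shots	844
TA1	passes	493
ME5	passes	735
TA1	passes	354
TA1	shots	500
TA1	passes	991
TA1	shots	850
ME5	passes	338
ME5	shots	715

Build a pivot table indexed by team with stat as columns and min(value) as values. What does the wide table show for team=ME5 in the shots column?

290

Rows with team=ME5 and stat=shots: value values are 290, 675, 715.
min(290, 675, 715) = 290.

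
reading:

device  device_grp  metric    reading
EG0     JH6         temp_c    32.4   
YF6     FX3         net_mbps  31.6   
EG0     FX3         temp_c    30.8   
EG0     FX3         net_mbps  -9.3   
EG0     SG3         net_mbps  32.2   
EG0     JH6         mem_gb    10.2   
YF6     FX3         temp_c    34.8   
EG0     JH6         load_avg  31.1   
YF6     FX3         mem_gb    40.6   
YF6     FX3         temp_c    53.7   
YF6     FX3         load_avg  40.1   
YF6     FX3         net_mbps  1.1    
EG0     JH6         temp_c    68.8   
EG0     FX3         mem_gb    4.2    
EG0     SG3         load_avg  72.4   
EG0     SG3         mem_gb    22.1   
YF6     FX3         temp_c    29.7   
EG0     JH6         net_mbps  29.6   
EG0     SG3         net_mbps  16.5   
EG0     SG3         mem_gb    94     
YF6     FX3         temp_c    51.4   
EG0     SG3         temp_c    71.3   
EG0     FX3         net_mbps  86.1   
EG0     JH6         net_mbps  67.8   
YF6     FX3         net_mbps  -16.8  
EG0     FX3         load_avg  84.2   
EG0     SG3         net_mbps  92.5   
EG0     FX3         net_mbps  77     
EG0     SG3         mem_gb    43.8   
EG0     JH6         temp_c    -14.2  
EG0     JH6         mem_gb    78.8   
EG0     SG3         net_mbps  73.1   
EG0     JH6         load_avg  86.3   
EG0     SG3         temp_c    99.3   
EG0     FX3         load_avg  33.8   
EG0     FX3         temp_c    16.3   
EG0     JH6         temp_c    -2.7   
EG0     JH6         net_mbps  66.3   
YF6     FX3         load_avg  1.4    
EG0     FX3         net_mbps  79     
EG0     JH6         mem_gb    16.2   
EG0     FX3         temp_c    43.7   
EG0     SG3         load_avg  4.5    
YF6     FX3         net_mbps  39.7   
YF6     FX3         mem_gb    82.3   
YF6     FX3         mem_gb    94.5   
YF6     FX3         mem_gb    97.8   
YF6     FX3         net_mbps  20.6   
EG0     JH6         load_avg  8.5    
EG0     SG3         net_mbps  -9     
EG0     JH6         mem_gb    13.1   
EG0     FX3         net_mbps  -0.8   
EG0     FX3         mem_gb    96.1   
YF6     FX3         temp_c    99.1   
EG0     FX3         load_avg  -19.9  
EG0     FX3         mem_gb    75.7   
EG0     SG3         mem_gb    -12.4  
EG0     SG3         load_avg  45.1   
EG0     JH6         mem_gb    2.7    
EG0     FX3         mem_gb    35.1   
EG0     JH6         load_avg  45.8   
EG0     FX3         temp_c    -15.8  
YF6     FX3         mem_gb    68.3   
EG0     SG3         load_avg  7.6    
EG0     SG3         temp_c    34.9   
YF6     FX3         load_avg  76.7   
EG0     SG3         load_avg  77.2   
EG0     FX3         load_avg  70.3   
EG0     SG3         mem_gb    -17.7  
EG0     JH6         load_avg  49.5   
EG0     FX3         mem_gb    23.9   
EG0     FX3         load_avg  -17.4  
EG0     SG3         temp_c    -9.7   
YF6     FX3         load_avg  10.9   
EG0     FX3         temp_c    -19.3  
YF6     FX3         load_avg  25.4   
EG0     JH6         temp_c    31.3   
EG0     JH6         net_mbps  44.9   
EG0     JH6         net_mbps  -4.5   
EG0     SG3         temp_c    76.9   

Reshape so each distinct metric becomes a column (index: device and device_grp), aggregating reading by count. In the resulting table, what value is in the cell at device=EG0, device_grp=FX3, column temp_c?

Rows with device=EG0, device_grp=FX3 and metric=temp_c: reading values are 30.8, 16.3, 43.7, -15.8, -19.3.
5 rows match — count = 5.

5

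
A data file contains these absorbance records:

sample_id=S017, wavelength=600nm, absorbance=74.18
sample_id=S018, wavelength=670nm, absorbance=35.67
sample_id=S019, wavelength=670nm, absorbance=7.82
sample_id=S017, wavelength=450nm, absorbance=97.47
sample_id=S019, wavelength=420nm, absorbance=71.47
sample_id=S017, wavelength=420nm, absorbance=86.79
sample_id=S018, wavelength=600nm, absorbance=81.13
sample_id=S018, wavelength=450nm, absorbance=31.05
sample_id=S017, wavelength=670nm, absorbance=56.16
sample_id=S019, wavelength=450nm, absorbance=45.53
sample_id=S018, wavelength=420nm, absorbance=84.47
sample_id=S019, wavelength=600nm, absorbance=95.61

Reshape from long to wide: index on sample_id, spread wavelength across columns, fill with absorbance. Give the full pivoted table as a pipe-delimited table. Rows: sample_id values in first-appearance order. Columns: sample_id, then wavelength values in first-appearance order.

| sample_id | 600nm | 670nm | 450nm | 420nm |
| S017 | 74.18 | 56.16 | 97.47 | 86.79 |
| S018 | 81.13 | 35.67 | 31.05 | 84.47 |
| S019 | 95.61 | 7.82 | 45.53 | 71.47 |

Columns: sample_id plus the 4 distinct wavelength values (600nm, 670nm, 450nm, 420nm).
For example, row S017 column 600nm takes absorbance=74.18 from the long row (S017, 600nm).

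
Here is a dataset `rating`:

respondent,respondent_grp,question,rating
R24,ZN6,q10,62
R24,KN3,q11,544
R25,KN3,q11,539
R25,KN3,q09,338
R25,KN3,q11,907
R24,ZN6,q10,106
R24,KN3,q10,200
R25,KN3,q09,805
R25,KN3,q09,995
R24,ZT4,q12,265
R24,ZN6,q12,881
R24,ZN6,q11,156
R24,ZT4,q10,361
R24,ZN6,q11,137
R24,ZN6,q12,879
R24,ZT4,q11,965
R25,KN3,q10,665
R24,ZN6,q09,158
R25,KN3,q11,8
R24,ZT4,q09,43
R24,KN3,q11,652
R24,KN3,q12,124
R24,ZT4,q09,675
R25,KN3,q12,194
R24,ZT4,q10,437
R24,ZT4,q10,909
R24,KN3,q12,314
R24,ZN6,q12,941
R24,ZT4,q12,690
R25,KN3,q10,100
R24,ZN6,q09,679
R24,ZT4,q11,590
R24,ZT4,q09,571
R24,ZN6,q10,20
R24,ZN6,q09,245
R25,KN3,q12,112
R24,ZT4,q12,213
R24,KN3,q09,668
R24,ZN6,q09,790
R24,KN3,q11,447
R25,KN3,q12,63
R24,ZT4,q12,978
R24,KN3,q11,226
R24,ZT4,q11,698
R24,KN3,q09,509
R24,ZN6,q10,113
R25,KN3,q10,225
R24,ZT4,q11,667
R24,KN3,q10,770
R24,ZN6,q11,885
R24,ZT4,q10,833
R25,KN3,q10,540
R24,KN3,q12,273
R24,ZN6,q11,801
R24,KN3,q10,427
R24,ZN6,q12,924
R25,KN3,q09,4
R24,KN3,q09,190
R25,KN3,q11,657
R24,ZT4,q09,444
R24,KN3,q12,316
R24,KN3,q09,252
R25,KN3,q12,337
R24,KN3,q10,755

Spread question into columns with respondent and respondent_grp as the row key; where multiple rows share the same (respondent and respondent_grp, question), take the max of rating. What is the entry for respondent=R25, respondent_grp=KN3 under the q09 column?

Rows with respondent=R25, respondent_grp=KN3 and question=q09: rating values are 338, 805, 995, 4.
max(338, 805, 995, 4) = 995.

995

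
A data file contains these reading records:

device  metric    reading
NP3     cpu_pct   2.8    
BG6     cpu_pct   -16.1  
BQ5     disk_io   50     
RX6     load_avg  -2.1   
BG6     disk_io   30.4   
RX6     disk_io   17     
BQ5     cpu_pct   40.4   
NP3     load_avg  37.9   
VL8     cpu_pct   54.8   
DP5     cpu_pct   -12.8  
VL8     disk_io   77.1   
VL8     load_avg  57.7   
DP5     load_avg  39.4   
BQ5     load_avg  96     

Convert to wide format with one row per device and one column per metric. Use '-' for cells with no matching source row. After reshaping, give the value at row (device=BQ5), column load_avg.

96

The long row with device=BQ5, metric=load_avg has reading=96.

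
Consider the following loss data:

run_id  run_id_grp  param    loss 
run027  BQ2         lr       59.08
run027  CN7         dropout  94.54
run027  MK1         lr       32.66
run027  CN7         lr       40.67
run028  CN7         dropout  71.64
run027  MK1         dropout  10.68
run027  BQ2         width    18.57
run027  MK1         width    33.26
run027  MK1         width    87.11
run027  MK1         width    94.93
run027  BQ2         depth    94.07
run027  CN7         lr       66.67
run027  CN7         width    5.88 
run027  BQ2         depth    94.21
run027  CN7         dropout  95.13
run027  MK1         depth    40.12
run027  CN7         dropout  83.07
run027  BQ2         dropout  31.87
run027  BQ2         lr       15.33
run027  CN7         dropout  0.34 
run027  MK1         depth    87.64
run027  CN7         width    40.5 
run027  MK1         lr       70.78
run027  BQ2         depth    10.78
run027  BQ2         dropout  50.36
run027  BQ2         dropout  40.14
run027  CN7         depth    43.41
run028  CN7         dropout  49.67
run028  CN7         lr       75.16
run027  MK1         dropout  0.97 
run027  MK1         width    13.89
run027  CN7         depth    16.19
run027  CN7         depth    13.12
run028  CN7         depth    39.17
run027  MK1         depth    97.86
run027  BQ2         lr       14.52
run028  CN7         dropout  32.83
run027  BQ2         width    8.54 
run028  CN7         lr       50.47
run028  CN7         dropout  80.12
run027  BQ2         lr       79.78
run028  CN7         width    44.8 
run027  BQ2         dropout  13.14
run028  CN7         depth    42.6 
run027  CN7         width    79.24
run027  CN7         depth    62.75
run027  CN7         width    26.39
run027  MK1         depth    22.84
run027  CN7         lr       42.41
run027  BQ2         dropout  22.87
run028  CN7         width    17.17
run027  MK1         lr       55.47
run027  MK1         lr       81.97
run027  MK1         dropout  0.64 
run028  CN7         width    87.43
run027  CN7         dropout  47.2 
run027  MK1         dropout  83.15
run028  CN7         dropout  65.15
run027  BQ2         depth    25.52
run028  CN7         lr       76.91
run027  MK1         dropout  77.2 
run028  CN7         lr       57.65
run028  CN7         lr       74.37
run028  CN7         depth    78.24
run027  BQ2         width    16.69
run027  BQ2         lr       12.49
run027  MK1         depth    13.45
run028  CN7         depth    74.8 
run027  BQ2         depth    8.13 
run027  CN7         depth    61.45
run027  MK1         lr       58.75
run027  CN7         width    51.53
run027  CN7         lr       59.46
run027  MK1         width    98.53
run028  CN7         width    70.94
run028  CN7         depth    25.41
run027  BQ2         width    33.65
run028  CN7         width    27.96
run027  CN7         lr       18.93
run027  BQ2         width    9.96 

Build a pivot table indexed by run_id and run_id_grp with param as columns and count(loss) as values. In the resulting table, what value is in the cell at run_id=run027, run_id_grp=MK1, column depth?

Rows with run_id=run027, run_id_grp=MK1 and param=depth: loss values are 40.12, 87.64, 97.86, 22.84, 13.45.
5 rows match — count = 5.

5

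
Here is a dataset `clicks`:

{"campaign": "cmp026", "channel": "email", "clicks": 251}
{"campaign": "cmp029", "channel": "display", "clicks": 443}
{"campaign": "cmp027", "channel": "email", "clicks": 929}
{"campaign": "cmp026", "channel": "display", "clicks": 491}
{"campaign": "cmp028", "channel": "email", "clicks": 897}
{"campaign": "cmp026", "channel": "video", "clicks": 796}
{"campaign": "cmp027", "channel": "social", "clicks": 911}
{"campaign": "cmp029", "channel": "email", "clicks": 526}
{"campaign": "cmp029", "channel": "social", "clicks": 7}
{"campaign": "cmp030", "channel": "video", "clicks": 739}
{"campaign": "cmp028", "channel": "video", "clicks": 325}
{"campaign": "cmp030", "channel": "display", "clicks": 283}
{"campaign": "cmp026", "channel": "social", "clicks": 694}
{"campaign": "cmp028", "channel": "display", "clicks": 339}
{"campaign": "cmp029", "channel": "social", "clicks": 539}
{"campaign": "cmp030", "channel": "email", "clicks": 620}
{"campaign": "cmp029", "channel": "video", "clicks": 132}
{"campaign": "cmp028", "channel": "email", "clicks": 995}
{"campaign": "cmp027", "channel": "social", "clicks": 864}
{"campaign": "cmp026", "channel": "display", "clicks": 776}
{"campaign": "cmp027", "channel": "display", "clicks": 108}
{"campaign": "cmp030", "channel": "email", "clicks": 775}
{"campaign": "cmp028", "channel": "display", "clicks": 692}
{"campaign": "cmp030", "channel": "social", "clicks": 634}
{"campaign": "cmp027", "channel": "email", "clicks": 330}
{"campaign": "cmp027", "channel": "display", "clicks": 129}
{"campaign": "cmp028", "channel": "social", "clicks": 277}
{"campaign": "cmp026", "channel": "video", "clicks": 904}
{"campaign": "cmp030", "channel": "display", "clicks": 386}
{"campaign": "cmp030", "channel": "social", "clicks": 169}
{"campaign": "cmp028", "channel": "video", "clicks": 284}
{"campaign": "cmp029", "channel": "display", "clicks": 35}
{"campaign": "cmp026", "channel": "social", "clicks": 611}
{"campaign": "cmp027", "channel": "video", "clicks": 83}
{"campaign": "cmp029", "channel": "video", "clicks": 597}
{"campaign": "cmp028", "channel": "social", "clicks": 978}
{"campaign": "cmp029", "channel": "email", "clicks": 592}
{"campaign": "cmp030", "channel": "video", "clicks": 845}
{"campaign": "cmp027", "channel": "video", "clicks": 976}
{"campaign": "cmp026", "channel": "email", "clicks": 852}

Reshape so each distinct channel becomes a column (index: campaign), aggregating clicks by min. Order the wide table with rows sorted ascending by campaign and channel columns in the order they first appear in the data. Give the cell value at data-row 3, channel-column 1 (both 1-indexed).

With rows sorted ascending by campaign, row 3 is campaign=cmp028. channel columns in first-appearance order: email, display, video, social; column 1 is email.
Long rows with campaign=cmp028, channel=email: min(897, 995) = 897.

897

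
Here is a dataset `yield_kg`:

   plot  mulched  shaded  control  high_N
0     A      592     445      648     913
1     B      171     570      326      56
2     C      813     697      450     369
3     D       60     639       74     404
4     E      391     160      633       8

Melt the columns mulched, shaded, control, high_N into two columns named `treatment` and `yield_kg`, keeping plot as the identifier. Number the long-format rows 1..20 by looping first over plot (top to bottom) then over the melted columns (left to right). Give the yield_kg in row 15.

74

20 rows total (5 × 4). Row 15: index ⌊(15-1)/4⌋ = 3 into plot → D; (15-1) mod 4 = 2 into the melted columns → control.
So row 15 is (D, control, 74); yield_kg = 74.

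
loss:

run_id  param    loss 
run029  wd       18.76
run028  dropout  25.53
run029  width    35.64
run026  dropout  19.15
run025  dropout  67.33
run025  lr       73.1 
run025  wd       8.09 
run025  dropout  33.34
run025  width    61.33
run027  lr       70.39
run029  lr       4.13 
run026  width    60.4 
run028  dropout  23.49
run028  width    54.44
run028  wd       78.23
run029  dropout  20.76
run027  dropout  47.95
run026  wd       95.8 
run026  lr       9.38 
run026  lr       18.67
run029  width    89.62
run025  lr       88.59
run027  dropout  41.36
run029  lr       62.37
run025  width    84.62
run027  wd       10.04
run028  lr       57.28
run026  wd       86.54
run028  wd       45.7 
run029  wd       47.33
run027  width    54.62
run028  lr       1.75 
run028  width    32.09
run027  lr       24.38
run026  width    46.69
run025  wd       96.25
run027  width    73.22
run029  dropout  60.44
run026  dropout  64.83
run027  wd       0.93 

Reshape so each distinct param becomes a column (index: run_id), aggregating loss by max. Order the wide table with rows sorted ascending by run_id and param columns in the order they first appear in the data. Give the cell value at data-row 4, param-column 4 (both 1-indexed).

With rows sorted ascending by run_id, row 4 is run_id=run028. param columns in first-appearance order: wd, dropout, width, lr; column 4 is lr.
Long rows with run_id=run028, param=lr: max(57.28, 1.75) = 57.28.

57.28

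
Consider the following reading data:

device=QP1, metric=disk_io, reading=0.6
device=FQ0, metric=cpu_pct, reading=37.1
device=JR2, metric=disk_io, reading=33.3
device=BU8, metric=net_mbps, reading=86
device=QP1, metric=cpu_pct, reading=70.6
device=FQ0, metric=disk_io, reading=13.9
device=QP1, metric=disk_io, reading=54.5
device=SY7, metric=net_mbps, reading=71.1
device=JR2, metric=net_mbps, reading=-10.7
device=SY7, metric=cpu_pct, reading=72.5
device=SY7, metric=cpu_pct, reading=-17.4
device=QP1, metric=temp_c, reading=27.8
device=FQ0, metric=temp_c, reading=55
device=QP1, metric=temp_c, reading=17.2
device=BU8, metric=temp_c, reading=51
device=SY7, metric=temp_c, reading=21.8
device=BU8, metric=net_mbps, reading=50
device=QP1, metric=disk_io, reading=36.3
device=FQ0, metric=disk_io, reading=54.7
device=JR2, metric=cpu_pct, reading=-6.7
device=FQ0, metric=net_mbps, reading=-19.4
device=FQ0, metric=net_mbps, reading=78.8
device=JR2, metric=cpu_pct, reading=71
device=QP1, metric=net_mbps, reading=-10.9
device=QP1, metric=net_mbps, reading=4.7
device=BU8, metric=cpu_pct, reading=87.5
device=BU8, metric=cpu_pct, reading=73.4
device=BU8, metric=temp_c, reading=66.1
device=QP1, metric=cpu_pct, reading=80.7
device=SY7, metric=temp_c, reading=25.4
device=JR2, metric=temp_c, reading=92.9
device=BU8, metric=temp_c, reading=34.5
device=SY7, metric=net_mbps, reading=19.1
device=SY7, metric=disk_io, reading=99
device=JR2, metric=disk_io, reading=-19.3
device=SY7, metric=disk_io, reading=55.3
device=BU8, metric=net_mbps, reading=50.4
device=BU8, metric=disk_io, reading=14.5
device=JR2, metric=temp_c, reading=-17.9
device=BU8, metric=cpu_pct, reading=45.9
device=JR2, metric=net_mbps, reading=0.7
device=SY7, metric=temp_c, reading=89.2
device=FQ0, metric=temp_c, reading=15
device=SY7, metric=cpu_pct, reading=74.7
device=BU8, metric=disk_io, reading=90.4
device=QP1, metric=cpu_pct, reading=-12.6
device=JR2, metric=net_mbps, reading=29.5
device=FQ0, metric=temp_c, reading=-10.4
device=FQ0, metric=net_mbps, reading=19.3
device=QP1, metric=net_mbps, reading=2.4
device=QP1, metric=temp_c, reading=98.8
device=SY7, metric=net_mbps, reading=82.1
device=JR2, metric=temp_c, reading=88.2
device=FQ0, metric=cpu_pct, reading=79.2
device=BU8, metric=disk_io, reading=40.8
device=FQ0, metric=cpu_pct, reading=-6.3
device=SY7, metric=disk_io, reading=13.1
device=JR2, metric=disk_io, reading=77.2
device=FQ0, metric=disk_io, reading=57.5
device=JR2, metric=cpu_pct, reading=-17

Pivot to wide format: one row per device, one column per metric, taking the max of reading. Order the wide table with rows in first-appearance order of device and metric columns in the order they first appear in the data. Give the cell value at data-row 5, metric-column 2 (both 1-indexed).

With rows in first-appearance order of device, row 5 is device=SY7. metric columns in first-appearance order: disk_io, cpu_pct, net_mbps, temp_c; column 2 is cpu_pct.
Long rows with device=SY7, metric=cpu_pct: max(72.5, -17.4, 74.7) = 74.7.

74.7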